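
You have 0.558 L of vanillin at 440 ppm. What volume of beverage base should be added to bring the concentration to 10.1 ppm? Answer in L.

V₂ = C₁V₁/C₂ = 440 × 0.558 / 10.1 = 24.3 L.
Diluent to add = V₂ − V₁ = 24.3 − 0.558 = 23.8 L.

23.8 L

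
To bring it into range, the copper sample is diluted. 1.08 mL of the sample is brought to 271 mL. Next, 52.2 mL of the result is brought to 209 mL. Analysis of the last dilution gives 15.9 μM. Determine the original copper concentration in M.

0.0160 M

Overall dilution factor = 250.9 × 4.004 = 1005.
Original = 15.9 μM × 1005 = 1.60 × 10⁴ μM = 0.0160 M.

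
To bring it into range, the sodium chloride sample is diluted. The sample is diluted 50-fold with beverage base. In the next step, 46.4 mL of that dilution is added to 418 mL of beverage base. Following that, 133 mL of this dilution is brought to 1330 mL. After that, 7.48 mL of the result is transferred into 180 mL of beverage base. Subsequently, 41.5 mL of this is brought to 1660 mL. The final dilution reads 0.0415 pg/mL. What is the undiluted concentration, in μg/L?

208 μg/L

Overall dilution factor = 50 × 10.01 × 10 × 25.06 × 40 = 5.02 × 10⁶.
Original = 0.0415 pg/mL × 5.02 × 10⁶ = 2.08 × 10⁵ pg/mL = 208 μg/L.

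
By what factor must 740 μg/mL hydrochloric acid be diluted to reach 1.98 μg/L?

Factor = C₀/C_target = 740 μg/mL / 1.98 μg/L = 3.74 × 10⁵.

3.74 × 10⁵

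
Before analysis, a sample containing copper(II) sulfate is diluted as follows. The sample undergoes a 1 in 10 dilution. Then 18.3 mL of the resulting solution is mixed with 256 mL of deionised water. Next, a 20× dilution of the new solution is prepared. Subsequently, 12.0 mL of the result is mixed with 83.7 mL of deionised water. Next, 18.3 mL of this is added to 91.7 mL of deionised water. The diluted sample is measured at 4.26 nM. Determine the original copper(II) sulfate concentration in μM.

612 μM

Overall dilution factor = 10 × 14.99 × 20 × 7.975 × 6.011 = 1.44 × 10⁵.
Original = 4.26 nM × 1.44 × 10⁵ = 6.12 × 10⁵ nM = 612 μM.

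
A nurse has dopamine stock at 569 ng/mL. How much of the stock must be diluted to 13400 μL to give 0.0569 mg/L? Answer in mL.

1.34 mL

0.0569 mg/L = 56.9 ng/mL.
V₁ = C₂V₂/C₁ = 56.9 × 13400 / 569 = 1340 μL = 1.34 mL.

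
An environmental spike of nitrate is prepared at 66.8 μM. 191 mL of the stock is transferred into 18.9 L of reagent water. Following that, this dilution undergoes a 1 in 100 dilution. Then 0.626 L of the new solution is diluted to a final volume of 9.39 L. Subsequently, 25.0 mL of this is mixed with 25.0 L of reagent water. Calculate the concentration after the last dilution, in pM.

0.445 pM

Overall dilution factor = 99.95 × 100 × 15 × 1001 = 1.50 × 10⁸.
66.8 μM / 1.50 × 10⁸ = 4.45 × 10⁻⁷ μM = 0.445 pM.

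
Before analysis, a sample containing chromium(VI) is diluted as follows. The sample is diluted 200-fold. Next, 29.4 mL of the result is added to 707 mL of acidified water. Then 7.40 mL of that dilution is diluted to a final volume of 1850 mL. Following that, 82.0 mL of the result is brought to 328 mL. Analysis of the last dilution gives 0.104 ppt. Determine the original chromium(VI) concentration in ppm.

Overall dilution factor = 200 × 25.05 × 250 × 4 = 5.01 × 10⁶.
Original = 0.104 ppt × 5.01 × 10⁶ = 5.21 × 10⁵ ppt = 0.521 ppm.

0.521 ppm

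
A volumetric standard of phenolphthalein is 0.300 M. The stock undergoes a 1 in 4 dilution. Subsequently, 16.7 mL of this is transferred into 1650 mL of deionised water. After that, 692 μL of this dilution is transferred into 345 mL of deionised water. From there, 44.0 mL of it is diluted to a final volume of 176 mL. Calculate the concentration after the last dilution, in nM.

376 nM

Overall dilution factor = 4 × 99.80 × 499.6 × 4 = 7.98 × 10⁵.
0.300 M / 7.98 × 10⁵ = 3.76 × 10⁻⁷ M = 376 nM.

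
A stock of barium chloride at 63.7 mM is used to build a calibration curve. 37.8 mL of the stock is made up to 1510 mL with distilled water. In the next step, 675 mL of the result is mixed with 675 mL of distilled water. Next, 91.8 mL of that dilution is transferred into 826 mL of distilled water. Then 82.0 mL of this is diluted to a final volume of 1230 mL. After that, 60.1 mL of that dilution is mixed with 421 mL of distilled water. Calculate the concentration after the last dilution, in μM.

Overall dilution factor = 39.95 × 2 × 9.998 × 15 × 8.005 = 9.59 × 10⁴.
63.7 mM / 9.59 × 10⁴ = 6.64 × 10⁻⁴ mM = 0.664 μM.

0.664 μM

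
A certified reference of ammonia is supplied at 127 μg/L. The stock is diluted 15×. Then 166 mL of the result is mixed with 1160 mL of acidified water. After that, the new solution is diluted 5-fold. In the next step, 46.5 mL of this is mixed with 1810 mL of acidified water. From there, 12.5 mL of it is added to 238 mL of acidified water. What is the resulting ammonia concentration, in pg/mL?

0.265 pg/mL

Overall dilution factor = 15 × 7.988 × 5 × 39.92 × 20.04 = 4.79 × 10⁵.
127 μg/L / 4.79 × 10⁵ = 2.65 × 10⁻⁴ μg/L = 0.265 pg/mL.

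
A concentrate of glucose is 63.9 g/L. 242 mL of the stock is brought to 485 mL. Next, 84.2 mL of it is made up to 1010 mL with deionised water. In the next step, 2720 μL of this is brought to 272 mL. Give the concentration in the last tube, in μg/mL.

26.6 μg/mL

Overall dilution factor = 2.004 × 12.00 × 100 = 2404.
63.9 g/L / 2404 = 0.0266 g/L = 26.6 μg/mL.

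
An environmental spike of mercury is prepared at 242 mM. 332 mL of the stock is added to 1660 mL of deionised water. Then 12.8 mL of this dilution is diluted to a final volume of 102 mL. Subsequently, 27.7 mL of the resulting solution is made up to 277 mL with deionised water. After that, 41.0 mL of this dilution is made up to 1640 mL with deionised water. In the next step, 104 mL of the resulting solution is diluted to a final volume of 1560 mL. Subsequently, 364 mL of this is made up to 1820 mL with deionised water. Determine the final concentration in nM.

Overall dilution factor = 6 × 7.969 × 10 × 40 × 15 × 5 = 1.43 × 10⁶.
242 mM / 1.43 × 10⁶ = 1.69 × 10⁻⁴ mM = 169 nM.

169 nM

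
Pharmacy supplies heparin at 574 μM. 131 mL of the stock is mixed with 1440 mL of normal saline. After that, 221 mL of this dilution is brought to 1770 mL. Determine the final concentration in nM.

5980 nM

Overall dilution factor = 11.99 × 8.009 = 96.0.
574 μM / 96.0 = 5.98 μM = 5980 nM.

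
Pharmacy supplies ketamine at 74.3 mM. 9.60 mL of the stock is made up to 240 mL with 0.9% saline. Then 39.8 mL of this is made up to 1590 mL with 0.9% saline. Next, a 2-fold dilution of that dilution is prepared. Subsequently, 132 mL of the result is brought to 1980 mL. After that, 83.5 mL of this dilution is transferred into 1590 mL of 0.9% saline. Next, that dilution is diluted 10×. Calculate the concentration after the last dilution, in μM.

0.0124 μM

Overall dilution factor = 25 × 39.95 × 2 × 15 × 20.04 × 10 = 6.01 × 10⁶.
74.3 mM / 6.01 × 10⁶ = 1.24 × 10⁻⁵ mM = 0.0124 μM.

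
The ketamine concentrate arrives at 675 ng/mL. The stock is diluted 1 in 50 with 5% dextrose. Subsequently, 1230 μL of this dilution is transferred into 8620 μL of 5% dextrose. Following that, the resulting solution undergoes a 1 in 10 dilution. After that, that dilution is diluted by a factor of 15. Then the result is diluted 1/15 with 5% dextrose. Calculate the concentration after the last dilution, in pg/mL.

0.749 pg/mL

Overall dilution factor = 50 × 8.008 × 10 × 15 × 15 = 9.01 × 10⁵.
675 ng/mL / 9.01 × 10⁵ = 7.49 × 10⁻⁴ ng/mL = 0.749 pg/mL.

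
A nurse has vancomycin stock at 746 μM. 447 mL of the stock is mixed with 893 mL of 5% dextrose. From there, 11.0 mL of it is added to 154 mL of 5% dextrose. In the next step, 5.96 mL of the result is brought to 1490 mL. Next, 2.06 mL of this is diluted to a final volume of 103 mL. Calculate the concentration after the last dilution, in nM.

Overall dilution factor = 2.998 × 15 × 250 × 50 = 5.62 × 10⁵.
746 μM / 5.62 × 10⁵ = 1.33 × 10⁻³ μM = 1.33 nM.

1.33 nM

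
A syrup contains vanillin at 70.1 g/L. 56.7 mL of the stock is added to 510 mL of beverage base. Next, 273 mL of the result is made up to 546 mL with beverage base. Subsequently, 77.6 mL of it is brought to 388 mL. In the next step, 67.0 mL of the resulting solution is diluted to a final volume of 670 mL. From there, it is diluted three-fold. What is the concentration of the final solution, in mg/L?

Overall dilution factor = 9.995 × 2 × 5 × 10 × 3 = 2998.
70.1 g/L / 2998 = 0.0234 g/L = 23.4 mg/L.

23.4 mg/L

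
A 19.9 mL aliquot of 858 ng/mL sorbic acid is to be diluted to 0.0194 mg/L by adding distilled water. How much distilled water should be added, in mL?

0.0194 mg/L = 19.4 ng/mL.
V₂ = C₁V₁/C₂ = 858 × 19.9 / 19.4 = 880 mL.
Diluent to add = V₂ − V₁ = 880 − 19.9 = 860 mL.

860 mL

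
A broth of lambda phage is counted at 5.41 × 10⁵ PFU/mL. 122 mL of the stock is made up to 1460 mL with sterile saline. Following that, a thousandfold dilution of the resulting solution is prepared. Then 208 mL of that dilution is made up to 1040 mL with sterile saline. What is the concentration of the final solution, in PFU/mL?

9.04 PFU/mL

Overall dilution factor = 11.97 × 1000 × 5 = 5.98 × 10⁴.
5.41 × 10⁵ PFU/mL / 5.98 × 10⁴ = 9.04 PFU/mL.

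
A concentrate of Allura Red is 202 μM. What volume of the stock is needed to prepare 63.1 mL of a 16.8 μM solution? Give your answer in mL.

5.25 mL

V₁ = C₂V₂/C₁ = 16.8 × 63.1 / 202 = 5.25 mL.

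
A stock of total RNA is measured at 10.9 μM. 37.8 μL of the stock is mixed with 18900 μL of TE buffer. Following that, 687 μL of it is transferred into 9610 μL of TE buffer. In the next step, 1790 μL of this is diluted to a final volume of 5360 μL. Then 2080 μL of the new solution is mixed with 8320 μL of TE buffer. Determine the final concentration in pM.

Overall dilution factor = 501 × 14.99 × 2.994 × 5 = 1.12 × 10⁵.
10.9 μM / 1.12 × 10⁵ = 9.70 × 10⁻⁵ μM = 97.0 pM.

97.0 pM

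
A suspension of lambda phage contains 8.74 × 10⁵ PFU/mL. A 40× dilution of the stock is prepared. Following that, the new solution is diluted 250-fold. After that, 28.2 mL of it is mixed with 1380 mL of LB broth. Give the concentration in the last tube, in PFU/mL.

1.75 PFU/mL

Overall dilution factor = 40 × 250 × 49.94 = 4.99 × 10⁵.
8.74 × 10⁵ PFU/mL / 4.99 × 10⁵ = 1.75 PFU/mL.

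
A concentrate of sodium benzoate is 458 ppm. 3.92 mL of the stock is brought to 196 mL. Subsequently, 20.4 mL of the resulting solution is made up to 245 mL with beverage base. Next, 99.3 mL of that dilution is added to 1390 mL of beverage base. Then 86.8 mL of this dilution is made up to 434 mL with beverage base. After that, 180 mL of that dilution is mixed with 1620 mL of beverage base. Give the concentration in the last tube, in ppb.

Overall dilution factor = 50 × 12.01 × 15.00 × 5 × 10 = 4.50 × 10⁵.
458 ppm / 4.50 × 10⁵ = 1.02 × 10⁻³ ppm = 1.02 ppb.

1.02 ppb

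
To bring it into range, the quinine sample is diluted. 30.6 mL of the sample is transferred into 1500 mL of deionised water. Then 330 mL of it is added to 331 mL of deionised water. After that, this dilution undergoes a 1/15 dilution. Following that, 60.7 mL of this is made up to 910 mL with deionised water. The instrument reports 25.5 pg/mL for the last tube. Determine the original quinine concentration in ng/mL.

575 ng/mL

Overall dilution factor = 50.02 × 2.003 × 15 × 14.99 = 2.25 × 10⁴.
Original = 25.5 pg/mL × 2.25 × 10⁴ = 5.75 × 10⁵ pg/mL = 575 ng/mL.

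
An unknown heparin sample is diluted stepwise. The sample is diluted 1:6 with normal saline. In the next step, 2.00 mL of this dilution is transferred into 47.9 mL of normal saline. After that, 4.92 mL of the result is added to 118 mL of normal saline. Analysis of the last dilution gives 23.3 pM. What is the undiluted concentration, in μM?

Overall dilution factor = 6 × 24.95 × 24.98 = 3740.
Original = 23.3 pM × 3740 = 8.71 × 10⁴ pM = 0.0871 μM.

0.0871 μM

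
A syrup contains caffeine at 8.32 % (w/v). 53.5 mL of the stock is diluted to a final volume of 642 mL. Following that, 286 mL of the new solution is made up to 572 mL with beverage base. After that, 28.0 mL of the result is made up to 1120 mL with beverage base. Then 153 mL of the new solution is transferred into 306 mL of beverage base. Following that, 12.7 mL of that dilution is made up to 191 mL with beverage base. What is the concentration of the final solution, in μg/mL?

1.92 μg/mL

Overall dilution factor = 12 × 2 × 40 × 3 × 15.04 = 4.33 × 10⁴.
8.32 % (w/v) / 4.33 × 10⁴ = 1.92 × 10⁻⁴ % (w/v) = 1.92 μg/mL.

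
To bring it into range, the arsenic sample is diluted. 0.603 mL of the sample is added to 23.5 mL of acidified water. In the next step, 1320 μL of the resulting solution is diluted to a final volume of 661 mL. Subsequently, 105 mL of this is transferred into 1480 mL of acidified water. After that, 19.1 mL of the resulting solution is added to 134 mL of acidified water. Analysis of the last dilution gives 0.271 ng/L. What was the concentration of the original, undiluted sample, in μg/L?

Overall dilution factor = 39.97 × 500.8 × 15.10 × 8.016 = 2.42 × 10⁶.
Original = 0.271 ng/L × 2.42 × 10⁶ = 6.56 × 10⁵ ng/L = 656 μg/L.

656 μg/L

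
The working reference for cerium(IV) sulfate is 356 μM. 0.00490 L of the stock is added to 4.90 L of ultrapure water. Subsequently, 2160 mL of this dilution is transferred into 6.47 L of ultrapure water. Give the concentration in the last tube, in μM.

0.0890 μM

Overall dilution factor = 1001 × 3.995 = 3999.
356 μM / 3999 = 0.0890 μM.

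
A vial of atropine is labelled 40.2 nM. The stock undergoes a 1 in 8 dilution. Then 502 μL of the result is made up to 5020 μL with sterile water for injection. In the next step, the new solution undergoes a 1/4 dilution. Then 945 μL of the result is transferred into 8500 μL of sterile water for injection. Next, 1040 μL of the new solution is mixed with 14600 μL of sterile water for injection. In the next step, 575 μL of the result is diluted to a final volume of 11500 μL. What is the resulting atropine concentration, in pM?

Overall dilution factor = 8 × 10 × 4 × 9.995 × 15.04 × 20 = 9.62 × 10⁵.
40.2 nM / 9.62 × 10⁵ = 4.18 × 10⁻⁵ nM = 0.0418 pM.

0.0418 pM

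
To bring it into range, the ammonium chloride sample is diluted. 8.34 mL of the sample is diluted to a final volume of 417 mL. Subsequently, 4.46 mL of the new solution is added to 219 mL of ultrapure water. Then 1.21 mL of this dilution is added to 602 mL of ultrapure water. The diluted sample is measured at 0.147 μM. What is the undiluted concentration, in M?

Overall dilution factor = 50 × 50.10 × 498.5 = 1.25 × 10⁶.
Original = 0.147 μM × 1.25 × 10⁶ = 1.84 × 10⁵ μM = 0.184 M.

0.184 M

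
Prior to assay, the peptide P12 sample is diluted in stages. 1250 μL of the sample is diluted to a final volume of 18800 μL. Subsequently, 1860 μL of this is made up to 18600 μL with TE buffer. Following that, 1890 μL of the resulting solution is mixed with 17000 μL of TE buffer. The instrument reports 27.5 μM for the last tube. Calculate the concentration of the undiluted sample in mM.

Overall dilution factor = 15.04 × 10 × 9.995 = 1503.
Original = 27.5 μM × 1503 = 4.13 × 10⁴ μM = 41.3 mM.

41.3 mM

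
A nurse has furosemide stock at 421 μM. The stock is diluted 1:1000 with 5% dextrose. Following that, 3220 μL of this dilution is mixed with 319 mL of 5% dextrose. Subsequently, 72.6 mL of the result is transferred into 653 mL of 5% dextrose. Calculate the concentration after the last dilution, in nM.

0.421 nM

Overall dilution factor = 1000 × 100.1 × 9.994 = 1.00 × 10⁶.
421 μM / 1.00 × 10⁶ = 4.21 × 10⁻⁴ μM = 0.421 nM.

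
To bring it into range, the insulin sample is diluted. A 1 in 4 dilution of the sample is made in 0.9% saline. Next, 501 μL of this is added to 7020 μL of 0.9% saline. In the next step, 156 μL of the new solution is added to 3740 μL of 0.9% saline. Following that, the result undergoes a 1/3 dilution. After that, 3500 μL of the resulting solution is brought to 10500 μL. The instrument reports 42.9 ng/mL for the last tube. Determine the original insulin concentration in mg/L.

Overall dilution factor = 4 × 15.01 × 24.97 × 3 × 3 = 1.35 × 10⁴.
Original = 42.9 ng/mL × 1.35 × 10⁴ = 5.79 × 10⁵ ng/mL = 579 mg/L.

579 mg/L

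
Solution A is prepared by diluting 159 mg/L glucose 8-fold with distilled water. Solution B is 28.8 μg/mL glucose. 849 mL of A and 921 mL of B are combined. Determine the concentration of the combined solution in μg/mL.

24.5 μg/mL

C_A = 159 mg/L / 8 = 19.9 mg/L.
C_B = 28.8 μg/mL = 28.8 mg/L.
C_mix = (C_A·V_A + C_B·V_B)/(V_A + V_B) = (19.9×849 + 28.8×921) / 1770 = 24.5 mg/L = 24.5 μg/mL.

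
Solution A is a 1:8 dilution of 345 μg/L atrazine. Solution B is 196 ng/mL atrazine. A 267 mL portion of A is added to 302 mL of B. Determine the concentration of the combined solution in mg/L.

C_A = 345 μg/L / 8 = 43.1 μg/L.
C_B = 196 ng/mL = 196 μg/L.
C_mix = (C_A·V_A + C_B·V_B)/(V_A + V_B) = (43.1×267 + 196×302) / 569.0 = 124 μg/L = 0.124 mg/L.

0.124 mg/L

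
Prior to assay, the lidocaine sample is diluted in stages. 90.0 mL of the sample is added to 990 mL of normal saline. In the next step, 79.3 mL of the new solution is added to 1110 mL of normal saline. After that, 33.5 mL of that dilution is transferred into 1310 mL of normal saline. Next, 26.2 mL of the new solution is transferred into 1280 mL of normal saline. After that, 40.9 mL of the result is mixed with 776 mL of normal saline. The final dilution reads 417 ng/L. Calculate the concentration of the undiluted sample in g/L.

Overall dilution factor = 12 × 15.00 × 40.10 × 49.85 × 19.97 = 7.19 × 10⁶.
Original = 417 ng/L × 7.19 × 10⁶ = 3.00 × 10⁹ ng/L = 3.00 g/L.

3.00 g/L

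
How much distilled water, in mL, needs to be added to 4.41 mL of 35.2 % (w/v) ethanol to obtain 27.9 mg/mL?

27.9 mg/mL = 2.79 % (w/v).
V₂ = C₁V₁/C₂ = 35.2 × 4.41 / 2.79 = 55.6 mL.
Diluent to add = V₂ − V₁ = 55.6 − 4.41 = 51.2 mL.

51.2 mL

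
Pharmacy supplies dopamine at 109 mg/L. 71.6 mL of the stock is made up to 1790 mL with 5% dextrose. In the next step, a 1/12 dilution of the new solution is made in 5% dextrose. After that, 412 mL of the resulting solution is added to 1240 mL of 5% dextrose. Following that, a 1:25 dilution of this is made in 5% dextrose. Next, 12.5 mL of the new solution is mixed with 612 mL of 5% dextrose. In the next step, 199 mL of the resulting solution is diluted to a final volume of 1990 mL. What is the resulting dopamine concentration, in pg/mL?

7.25 pg/mL

Overall dilution factor = 25 × 12 × 4.010 × 25 × 49.96 × 10 = 1.50 × 10⁷.
109 mg/L / 1.50 × 10⁷ = 7.25 × 10⁻⁶ mg/L = 7.25 pg/mL.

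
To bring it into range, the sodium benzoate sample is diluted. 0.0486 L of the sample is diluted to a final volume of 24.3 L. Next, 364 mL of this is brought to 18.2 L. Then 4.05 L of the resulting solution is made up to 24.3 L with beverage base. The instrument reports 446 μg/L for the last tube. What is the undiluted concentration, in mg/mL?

66.9 mg/mL

Overall dilution factor = 500 × 50 × 6 = 1.50 × 10⁵.
Original = 446 μg/L × 1.50 × 10⁵ = 6.69 × 10⁷ μg/L = 66.9 mg/mL.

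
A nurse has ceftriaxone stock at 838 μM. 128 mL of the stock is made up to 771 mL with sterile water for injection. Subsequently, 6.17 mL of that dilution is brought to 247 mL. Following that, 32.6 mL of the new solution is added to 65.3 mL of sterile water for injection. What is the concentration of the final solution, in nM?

Overall dilution factor = 6.023 × 40.03 × 3.003 = 724.
838 μM / 724 = 1.16 μM = 1160 nM.

1160 nM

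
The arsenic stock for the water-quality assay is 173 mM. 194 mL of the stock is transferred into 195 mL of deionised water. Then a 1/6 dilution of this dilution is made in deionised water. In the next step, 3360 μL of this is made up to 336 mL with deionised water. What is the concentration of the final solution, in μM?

144 μM

Overall dilution factor = 2.005 × 6 × 100 = 1203.
173 mM / 1203 = 0.144 mM = 144 μM.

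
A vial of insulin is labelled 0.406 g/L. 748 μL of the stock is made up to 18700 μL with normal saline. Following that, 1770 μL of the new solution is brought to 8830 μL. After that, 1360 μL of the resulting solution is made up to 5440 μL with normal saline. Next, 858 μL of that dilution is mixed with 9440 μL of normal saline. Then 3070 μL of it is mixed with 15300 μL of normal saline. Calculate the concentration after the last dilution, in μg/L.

Overall dilution factor = 25 × 4.989 × 4 × 12.00 × 5.984 = 3.58 × 10⁴.
0.406 g/L / 3.58 × 10⁴ = 1.13 × 10⁻⁵ g/L = 11.3 μg/L.

11.3 μg/L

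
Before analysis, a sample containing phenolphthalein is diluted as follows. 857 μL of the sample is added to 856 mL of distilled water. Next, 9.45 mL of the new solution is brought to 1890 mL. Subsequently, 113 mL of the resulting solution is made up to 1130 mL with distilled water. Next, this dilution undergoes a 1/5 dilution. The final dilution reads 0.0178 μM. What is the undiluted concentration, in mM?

Overall dilution factor = 999.8 × 200 × 10 × 5 = 10.00 × 10⁶.
Original = 0.0178 μM × 10.00 × 10⁶ = 1.78 × 10⁵ μM = 178 mM.

178 mM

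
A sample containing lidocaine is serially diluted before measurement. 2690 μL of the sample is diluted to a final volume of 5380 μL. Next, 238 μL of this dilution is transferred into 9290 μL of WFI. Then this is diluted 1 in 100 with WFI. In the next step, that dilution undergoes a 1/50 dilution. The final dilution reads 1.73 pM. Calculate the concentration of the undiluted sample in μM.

Overall dilution factor = 2 × 40.03 × 100 × 50 = 4.00 × 10⁵.
Original = 1.73 pM × 4.00 × 10⁵ = 6.93 × 10⁵ pM = 0.693 μM.

0.693 μM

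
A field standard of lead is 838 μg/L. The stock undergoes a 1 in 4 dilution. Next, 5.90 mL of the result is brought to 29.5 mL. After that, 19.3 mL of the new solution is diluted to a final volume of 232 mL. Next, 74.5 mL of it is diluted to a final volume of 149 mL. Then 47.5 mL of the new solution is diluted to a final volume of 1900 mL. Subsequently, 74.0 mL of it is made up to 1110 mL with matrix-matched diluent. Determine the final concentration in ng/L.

Overall dilution factor = 4 × 5 × 12.02 × 2 × 40 × 15 = 2.88 × 10⁵.
838 μg/L / 2.88 × 10⁵ = 2.90 × 10⁻³ μg/L = 2.90 ng/L.

2.90 ng/L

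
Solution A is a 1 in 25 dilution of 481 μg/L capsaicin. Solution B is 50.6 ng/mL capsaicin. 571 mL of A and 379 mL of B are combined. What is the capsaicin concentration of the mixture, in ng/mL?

31.8 ng/mL

C_A = 481 μg/L / 25 = 19.2 μg/L.
C_B = 50.6 ng/mL = 50.6 μg/L.
C_mix = (C_A·V_A + C_B·V_B)/(V_A + V_B) = (19.2×571 + 50.6×379) / 950.0 = 31.8 μg/L = 31.8 ng/mL.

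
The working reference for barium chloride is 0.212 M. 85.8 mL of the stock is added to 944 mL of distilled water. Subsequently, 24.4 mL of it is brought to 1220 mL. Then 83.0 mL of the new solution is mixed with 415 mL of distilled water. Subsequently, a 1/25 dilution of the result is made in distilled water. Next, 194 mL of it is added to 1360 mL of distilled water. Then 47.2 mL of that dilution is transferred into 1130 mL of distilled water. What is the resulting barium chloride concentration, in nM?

11.8 nM

Overall dilution factor = 12.00 × 50 × 6 × 25 × 8.010 × 24.94 = 1.80 × 10⁷.
0.212 M / 1.80 × 10⁷ = 1.18 × 10⁻⁸ M = 11.8 nM.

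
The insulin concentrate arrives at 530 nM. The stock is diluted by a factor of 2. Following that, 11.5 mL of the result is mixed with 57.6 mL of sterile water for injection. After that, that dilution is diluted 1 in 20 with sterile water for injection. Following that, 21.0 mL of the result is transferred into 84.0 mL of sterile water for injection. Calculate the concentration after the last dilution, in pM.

Overall dilution factor = 2 × 6.009 × 20 × 5 = 1202.
530 nM / 1202 = 0.441 nM = 441 pM.

441 pM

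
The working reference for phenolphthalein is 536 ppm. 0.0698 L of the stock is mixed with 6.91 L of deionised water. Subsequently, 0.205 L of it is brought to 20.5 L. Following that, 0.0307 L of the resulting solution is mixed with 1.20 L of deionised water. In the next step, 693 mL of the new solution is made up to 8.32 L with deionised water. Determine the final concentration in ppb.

Overall dilution factor = 100.00 × 100 × 40.09 × 12.01 = 4.81 × 10⁶.
536 ppm / 4.81 × 10⁶ = 1.11 × 10⁻⁴ ppm = 0.111 ppb.

0.111 ppb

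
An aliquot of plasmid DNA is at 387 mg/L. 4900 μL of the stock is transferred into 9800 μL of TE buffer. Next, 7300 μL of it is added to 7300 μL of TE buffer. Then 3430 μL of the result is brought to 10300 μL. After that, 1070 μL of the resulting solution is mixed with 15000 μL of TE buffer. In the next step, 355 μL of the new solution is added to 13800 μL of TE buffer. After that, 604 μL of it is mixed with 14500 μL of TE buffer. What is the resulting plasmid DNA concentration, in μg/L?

Overall dilution factor = 3 × 2 × 3.003 × 15.02 × 39.87 × 25.01 = 2.70 × 10⁵.
387 mg/L / 2.70 × 10⁵ = 1.43 × 10⁻³ mg/L = 1.43 μg/L.

1.43 μg/L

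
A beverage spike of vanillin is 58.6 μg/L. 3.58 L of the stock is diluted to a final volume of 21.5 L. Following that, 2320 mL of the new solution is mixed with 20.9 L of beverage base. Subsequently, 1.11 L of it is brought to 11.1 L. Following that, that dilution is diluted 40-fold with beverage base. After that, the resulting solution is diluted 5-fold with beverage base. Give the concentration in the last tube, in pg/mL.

0.487 pg/mL

Overall dilution factor = 6.006 × 10.01 × 10 × 40 × 5 = 1.20 × 10⁵.
58.6 μg/L / 1.20 × 10⁵ = 4.87 × 10⁻⁴ μg/L = 0.487 pg/mL.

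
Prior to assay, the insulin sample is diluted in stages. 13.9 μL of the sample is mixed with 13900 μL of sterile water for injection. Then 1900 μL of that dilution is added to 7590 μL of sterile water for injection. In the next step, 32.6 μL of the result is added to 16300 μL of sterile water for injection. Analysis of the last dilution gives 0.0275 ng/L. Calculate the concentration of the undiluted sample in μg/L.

Overall dilution factor = 1001 × 4.995 × 501 = 2.50 × 10⁶.
Original = 0.0275 ng/L × 2.50 × 10⁶ = 6.89 × 10⁴ ng/L = 68.9 μg/L.

68.9 μg/L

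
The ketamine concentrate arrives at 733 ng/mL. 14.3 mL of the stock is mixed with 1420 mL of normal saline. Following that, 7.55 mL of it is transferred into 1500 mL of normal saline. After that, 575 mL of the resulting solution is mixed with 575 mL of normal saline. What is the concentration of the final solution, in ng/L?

18.3 ng/L

Overall dilution factor = 100.3 × 199.7 × 2 = 4.01 × 10⁴.
733 ng/mL / 4.01 × 10⁴ = 0.0183 ng/mL = 18.3 ng/L.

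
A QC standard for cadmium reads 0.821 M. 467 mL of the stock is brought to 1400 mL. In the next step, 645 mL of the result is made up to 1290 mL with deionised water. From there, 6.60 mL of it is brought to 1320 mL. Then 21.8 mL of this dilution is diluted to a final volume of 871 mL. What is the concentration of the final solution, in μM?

17.1 μM

Overall dilution factor = 2.998 × 2 × 200 × 39.95 = 4.79 × 10⁴.
0.821 M / 4.79 × 10⁴ = 1.71 × 10⁻⁵ M = 17.1 μM.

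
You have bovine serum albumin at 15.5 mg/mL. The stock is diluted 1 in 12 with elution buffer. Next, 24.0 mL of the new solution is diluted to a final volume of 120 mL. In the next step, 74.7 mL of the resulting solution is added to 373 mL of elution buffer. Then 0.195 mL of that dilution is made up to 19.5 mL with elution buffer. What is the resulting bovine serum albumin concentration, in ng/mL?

Overall dilution factor = 12 × 5 × 5.993 × 100 = 3.60 × 10⁴.
15.5 mg/mL / 3.60 × 10⁴ = 4.31 × 10⁻⁴ mg/mL = 431 ng/mL.

431 ng/mL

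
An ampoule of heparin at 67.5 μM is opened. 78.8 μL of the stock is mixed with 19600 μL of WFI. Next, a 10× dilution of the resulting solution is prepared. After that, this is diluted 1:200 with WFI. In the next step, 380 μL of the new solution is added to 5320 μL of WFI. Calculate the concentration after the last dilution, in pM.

9.01 pM

Overall dilution factor = 249.7 × 10 × 200 × 15 = 7.49 × 10⁶.
67.5 μM / 7.49 × 10⁶ = 9.01 × 10⁻⁶ μM = 9.01 pM.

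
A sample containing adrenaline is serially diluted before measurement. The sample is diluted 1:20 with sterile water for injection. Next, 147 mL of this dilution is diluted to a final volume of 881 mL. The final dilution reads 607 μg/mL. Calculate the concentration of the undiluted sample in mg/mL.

72.8 mg/mL

Overall dilution factor = 20 × 5.993 = 120.
Original = 607 μg/mL × 120 = 7.28 × 10⁴ μg/mL = 72.8 mg/mL.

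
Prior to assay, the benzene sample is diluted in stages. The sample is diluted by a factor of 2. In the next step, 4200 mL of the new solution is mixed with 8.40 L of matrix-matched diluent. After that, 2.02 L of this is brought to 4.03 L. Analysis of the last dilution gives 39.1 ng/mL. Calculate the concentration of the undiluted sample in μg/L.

468 μg/L

Overall dilution factor = 2 × 3 × 1.995 = 12.0.
Original = 39.1 ng/mL × 12.0 = 468 ng/mL = 468 μg/L.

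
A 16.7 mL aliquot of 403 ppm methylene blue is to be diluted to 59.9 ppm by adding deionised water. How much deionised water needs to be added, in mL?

95.7 mL

V₂ = C₁V₁/C₂ = 403 × 16.7 / 59.9 = 112 mL.
Diluent to add = V₂ − V₁ = 112 − 16.7 = 95.7 mL.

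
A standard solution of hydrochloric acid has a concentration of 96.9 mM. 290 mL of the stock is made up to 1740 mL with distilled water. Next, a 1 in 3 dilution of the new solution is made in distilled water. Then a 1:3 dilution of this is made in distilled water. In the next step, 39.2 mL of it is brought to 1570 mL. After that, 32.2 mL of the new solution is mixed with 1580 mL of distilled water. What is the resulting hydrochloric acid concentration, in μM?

Overall dilution factor = 6 × 3 × 3 × 40.05 × 50.07 = 1.08 × 10⁵.
96.9 mM / 1.08 × 10⁵ = 8.95 × 10⁻⁴ mM = 0.895 μM.

0.895 μM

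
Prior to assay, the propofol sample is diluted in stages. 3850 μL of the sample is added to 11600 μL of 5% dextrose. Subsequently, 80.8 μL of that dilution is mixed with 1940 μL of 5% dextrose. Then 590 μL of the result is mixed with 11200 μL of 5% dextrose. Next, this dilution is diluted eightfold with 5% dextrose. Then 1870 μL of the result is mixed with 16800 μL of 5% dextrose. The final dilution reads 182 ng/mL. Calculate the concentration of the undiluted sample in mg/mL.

Overall dilution factor = 4.013 × 25.01 × 19.98 × 8 × 9.984 = 1.60 × 10⁵.
Original = 182 ng/mL × 1.60 × 10⁵ = 2.92 × 10⁷ ng/mL = 29.2 mg/mL.

29.2 mg/mL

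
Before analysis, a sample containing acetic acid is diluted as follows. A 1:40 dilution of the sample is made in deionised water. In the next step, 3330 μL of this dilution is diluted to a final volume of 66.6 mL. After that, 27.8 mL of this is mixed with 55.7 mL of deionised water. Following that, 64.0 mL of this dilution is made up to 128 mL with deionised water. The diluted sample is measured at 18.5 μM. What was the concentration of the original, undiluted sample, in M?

Overall dilution factor = 40 × 20 × 3.004 × 2 = 4806.
Original = 18.5 μM × 4806 = 8.89 × 10⁴ μM = 0.0889 M.

0.0889 M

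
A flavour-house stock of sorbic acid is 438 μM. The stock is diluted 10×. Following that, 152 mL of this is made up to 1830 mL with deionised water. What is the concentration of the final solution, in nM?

3640 nM

Overall dilution factor = 10 × 12.04 = 120.
438 μM / 120 = 3.64 μM = 3640 nM.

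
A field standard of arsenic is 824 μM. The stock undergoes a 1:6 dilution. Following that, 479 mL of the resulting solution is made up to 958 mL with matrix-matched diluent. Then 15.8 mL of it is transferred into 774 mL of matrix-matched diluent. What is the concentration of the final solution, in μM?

1.37 μM

Overall dilution factor = 6 × 2 × 49.99 = 600.
824 μM / 600 = 1.37 μM.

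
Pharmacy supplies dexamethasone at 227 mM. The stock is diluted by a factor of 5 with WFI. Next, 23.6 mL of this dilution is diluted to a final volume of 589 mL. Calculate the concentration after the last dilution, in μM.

1820 μM

Overall dilution factor = 5 × 24.96 = 125.
227 mM / 125 = 1.82 mM = 1820 μM.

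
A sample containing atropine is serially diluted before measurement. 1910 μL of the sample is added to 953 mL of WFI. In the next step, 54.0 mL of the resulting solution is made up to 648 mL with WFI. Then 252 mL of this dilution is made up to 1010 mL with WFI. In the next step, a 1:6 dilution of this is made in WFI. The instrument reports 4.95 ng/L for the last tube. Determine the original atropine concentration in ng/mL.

Overall dilution factor = 500.0 × 12 × 4.008 × 6 = 1.44 × 10⁵.
Original = 4.95 ng/L × 1.44 × 10⁵ = 7.14 × 10⁵ ng/L = 714 ng/mL.

714 ng/mL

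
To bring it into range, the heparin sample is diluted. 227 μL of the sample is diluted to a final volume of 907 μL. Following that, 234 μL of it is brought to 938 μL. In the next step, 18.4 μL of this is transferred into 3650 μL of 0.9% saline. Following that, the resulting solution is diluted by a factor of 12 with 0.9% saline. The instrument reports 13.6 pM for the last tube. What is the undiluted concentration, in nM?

Overall dilution factor = 3.996 × 4.009 × 199.4 × 12 = 3.83 × 10⁴.
Original = 13.6 pM × 3.83 × 10⁴ = 5.21 × 10⁵ pM = 521 nM.

521 nM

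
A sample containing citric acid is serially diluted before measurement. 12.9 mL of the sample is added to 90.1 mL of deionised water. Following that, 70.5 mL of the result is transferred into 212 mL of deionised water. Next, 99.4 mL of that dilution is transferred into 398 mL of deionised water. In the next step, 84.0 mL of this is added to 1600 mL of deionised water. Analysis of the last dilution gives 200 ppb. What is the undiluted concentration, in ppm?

642 ppm

Overall dilution factor = 7.984 × 4.007 × 5.004 × 20.05 = 3210.
Original = 200 ppb × 3210 = 6.42 × 10⁵ ppb = 642 ppm.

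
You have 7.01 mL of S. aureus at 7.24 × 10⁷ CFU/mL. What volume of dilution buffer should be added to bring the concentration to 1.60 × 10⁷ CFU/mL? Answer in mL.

V₂ = C₁V₁/C₂ = 7.24 × 10⁷ × 7.01 / 1.60 × 10⁷ = 31.7 mL.
Diluent to add = V₂ − V₁ = 31.7 − 7.01 = 24.7 mL.

24.7 mL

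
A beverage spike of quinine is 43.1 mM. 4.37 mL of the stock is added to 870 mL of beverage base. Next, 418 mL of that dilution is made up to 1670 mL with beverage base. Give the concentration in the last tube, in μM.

Overall dilution factor = 200.1 × 3.995 = 799.
43.1 mM / 799 = 0.0539 mM = 53.9 μM.

53.9 μM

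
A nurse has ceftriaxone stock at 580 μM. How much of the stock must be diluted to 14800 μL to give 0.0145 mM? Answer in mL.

0.370 mL

0.0145 mM = 14.5 μM.
V₁ = C₂V₂/C₁ = 14.5 × 14800 / 580 = 370 μL = 0.370 mL.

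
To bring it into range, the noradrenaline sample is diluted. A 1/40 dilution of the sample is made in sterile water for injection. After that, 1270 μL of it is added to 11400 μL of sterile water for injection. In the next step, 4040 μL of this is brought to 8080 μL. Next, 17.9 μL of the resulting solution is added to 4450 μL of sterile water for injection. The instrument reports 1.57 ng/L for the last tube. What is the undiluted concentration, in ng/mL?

313 ng/mL

Overall dilution factor = 40 × 9.976 × 2 × 249.6 = 1.99 × 10⁵.
Original = 1.57 ng/L × 1.99 × 10⁵ = 3.13 × 10⁵ ng/L = 313 ng/mL.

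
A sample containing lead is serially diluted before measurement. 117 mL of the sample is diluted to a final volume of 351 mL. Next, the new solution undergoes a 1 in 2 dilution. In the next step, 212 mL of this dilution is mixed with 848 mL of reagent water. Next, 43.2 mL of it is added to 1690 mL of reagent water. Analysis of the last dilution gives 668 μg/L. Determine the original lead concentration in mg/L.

804 mg/L

Overall dilution factor = 3 × 2 × 5 × 40.12 = 1204.
Original = 668 μg/L × 1204 = 8.04 × 10⁵ μg/L = 804 mg/L.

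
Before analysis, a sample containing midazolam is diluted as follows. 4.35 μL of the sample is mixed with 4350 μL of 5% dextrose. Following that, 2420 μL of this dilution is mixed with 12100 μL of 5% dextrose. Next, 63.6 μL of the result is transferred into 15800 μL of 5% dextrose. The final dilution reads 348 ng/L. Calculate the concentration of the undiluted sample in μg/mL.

Overall dilution factor = 1001 × 6 × 249.4 = 1.50 × 10⁶.
Original = 348 ng/L × 1.50 × 10⁶ = 5.21 × 10⁸ ng/L = 521 μg/mL.

521 μg/mL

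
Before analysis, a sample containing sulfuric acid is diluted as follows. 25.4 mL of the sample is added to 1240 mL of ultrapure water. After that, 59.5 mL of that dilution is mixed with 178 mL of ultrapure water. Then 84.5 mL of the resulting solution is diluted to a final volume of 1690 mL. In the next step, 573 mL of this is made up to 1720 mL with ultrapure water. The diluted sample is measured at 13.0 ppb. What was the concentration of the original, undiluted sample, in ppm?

155 ppm

Overall dilution factor = 49.82 × 3.992 × 20 × 3.002 = 1.19 × 10⁴.
Original = 13.0 ppb × 1.19 × 10⁴ = 1.55 × 10⁵ ppb = 155 ppm.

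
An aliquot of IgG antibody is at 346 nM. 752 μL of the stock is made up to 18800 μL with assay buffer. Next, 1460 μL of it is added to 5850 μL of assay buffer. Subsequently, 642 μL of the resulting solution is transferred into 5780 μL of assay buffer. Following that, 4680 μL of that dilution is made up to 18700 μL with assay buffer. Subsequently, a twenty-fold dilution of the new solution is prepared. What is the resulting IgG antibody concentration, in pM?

3.46 pM

Overall dilution factor = 25 × 5.007 × 10.00 × 3.996 × 20 = 1.00 × 10⁵.
346 nM / 1.00 × 10⁵ = 3.46 × 10⁻³ nM = 3.46 pM.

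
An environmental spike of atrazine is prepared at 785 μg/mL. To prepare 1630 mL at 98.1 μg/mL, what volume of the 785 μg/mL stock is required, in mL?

V₁ = C₂V₂/C₁ = 98.1 × 1630 / 785 = 204 mL.

204 mL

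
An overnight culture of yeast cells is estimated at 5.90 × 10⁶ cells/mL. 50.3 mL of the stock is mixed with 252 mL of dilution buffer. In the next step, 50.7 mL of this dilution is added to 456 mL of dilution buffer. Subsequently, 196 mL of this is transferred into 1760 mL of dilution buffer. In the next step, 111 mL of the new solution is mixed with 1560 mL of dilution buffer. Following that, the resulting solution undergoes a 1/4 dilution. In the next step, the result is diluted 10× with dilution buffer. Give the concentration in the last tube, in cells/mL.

16.3 cells/mL

Overall dilution factor = 6.010 × 9.994 × 9.980 × 15.05 × 4 × 10 = 3.61 × 10⁵.
5.90 × 10⁶ cells/mL / 3.61 × 10⁵ = 16.3 cells/mL.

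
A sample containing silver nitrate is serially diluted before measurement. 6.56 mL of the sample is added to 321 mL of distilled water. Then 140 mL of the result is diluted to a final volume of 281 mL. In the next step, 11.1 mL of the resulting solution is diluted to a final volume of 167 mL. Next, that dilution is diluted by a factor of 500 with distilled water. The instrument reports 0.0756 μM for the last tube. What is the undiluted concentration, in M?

0.0570 M

Overall dilution factor = 49.93 × 2.007 × 15.05 × 500 = 7.54 × 10⁵.
Original = 0.0756 μM × 7.54 × 10⁵ = 5.70 × 10⁴ μM = 0.0570 M.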